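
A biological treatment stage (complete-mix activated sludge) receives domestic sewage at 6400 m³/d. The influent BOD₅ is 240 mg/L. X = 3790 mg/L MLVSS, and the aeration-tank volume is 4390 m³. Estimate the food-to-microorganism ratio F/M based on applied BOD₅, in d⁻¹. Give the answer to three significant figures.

Food-to-microorganism ratio F/M = Q S₀ / (V X) = 6400 × 240 / (4390 × 3790) = 0.09232 d⁻¹.

F/M ≈ 0.0923 d⁻¹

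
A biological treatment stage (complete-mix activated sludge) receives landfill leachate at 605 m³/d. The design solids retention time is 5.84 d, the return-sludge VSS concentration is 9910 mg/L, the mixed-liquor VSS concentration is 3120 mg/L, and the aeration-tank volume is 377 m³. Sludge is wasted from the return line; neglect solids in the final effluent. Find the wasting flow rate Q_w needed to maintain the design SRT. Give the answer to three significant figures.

Q_w ≈ 20.3 m³/d

θ_c = V·X/(Q_w·X_r) when wasting from the recycle, so Q_w = V·X/(θ_c·X_r) = 377.0 × 3120 / (5.84 × 9910) = 20.32 m³/d.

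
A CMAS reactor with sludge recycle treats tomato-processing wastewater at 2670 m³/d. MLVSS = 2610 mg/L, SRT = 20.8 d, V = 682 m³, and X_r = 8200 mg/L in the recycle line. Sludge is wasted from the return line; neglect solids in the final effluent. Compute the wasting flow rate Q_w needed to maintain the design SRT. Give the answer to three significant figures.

Q_w ≈ 10.4 m³/d

Q_w = (V·X)/(θ_c X_r) = 682.0 × 2610 / (20.8 × 8200) = 10.44 m³/d.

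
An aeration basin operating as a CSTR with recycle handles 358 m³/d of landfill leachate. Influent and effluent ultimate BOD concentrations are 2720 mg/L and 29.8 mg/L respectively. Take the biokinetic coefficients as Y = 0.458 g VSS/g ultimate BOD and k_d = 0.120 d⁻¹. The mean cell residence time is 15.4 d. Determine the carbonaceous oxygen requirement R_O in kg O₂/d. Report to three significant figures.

R_O ≈ 743 kg O₂/d

Y_obs = Y / (1 + k_d θ_c) = 0.458 / (1 + 0.120 × 15.4) = 0.458 / 2.848 = 0.1608.
Q·(S₀ − S) = 358 × (2720 − 29.8) × 10⁻³ = 963.1 kg/d removed.
Net sludge production P_X = 0.1608 × 963.1 = 154.9 kg VSS/d.
R_O = Q·ΔS − 1.42 P_X = 963.1 − 219.9 = 743.2 kg O₂/d.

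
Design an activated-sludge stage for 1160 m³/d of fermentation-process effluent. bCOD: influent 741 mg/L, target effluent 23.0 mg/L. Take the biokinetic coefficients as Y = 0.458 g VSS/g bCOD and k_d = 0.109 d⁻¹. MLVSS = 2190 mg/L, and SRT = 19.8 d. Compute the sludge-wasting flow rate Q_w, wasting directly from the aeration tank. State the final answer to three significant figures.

Q_w ≈ 55.2 m³/d

Rearranging the biomass balance for a CMAS with decay, V = Y·Q·ΔS·θ_c / [X·(1+k_d θ_c)] = 0.458 × 1160 × (741 − 23.0) × 19.8 / [2190 × (1 + 0.109 × 19.8)] = 7.55×10^6 / 6916 = 1092 m³.
Wasting from the aeration tank: Q_w = V / θ_c = 1092 / 19.8 = 55.15 m³/d.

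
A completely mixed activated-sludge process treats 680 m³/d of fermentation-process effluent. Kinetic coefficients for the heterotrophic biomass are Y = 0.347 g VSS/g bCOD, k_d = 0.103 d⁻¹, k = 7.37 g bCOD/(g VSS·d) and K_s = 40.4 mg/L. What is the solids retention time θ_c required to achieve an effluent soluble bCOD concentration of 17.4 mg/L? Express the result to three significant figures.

θ_c ≈ 1.50 d

From 1/θ_c = Y·k·S/(K_s + S) − k_d: Y·k·S/(K_s+S) = 0.347 × 7.37 × 17.4 / (40.4 + 17.4) = 0.7699 d⁻¹.
1/θ_c = 0.7699 − 0.103 = 0.6669 d⁻¹, so θ_c = 1.500 d.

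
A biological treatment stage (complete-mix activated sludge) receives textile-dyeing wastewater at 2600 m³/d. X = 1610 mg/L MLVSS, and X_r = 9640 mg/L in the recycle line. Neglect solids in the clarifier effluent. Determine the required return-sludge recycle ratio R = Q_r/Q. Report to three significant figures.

R ≈ 0.200

Mass balance around the secondary clarifier (neglecting effluent solids): R = X / (X_r − X) = 1610 / (9640 − 1610) = 0.2005.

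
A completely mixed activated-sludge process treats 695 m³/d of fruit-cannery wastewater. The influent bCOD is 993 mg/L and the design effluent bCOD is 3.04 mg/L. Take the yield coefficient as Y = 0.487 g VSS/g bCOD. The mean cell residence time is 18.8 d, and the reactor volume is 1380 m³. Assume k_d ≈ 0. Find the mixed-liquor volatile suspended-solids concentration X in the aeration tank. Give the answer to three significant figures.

Without decay, X = Y Q (S₀−S) θ_c / V = 0.487 × 695 × (993 − 3.04) × 18.8 / 1380 = 4565 mg/L.

X ≈ 4560 mg/L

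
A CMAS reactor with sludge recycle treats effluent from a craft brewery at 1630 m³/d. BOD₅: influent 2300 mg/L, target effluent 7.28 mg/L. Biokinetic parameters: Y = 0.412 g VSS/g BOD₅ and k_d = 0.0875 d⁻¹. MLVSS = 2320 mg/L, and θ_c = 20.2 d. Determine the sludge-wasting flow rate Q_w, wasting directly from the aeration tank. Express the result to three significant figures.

Q_w ≈ 240 m³/d

Rearranging the biomass balance for a CMAS with decay, V = Y·Q·ΔS·θ_c / [X·(1+k_d θ_c)] = 0.412 × 1630 × (2300 − 7.28) × 20.2 / [2320 × (1 + 0.0875 × 20.2)] = 3.11×10^7 / 6421 = 4844 m³.
For wasting at MLVSS concentration, Q_w = V/θ_c = 4844/20.2 = 239.8 m³/d.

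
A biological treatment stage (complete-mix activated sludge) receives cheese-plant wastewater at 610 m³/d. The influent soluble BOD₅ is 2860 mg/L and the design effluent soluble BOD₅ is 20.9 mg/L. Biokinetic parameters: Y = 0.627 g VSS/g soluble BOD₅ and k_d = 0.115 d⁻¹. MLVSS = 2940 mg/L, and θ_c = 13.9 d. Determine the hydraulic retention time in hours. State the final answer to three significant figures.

From the SRT design equation V = Y Q (S₀−S) θ_c / [X (1 + k_d θ_c)] = 0.627 × 610 × (2860 − 20.9) × 13.9 / [2940 × (1 + 0.115 × 13.9)] = 1.51×10^7 / 7640 = 1976 m³.
HRT = V/Q = 1976 m³ / 610 m³·d⁻¹ = 3.239 d × 24 = 77.73 h.

τ ≈ 77.7 h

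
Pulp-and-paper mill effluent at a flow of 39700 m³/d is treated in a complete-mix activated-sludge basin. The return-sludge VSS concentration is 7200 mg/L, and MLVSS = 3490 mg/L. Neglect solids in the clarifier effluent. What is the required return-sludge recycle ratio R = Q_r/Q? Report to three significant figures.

R ≈ 0.941

Mass balance around the secondary clarifier (neglecting effluent solids): R = X / (X_r − X) = 3490 / (7200 − 3490) = 0.9407.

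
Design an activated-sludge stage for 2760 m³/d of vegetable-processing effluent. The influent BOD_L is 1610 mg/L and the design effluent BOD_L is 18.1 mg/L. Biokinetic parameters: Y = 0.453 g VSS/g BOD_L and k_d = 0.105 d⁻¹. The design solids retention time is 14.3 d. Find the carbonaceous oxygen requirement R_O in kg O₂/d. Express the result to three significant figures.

Y_obs = Y / (1 + k_d θ_c) = 0.453 / (1 + 0.105 × 14.3) = 0.453 / 2.502 = 0.1811.
Substrate removed = Q·(S₀ − S) = 2760 m³/d × (1610 − 18.1) g/m³ = 4.39×10^6 g/d = 4394 kg/d.
Net sludge production P_X = 0.1811 × 4394 = 795.7 kg VSS/d.
Carbonaceous O₂ demand = substrate oxidised − cell-mass equivalent = 4394 − 1.42 × 795.7 = 3264 kg O₂/d.

R_O ≈ 3260 kg O₂/d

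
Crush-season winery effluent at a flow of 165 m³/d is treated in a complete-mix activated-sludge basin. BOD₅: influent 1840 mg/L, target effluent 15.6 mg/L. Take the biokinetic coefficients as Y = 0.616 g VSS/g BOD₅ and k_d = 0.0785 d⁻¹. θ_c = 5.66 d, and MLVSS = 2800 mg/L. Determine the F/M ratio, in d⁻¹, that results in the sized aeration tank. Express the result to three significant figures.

F/M ≈ 0.418 d⁻¹

Rearranging the biomass balance for a CMAS with decay, V = Y·Q·ΔS·θ_c / [X·(1+k_d θ_c)] = 0.616 × 165 × (1840 − 15.6) × 5.66 / [2800 × (1 + 0.0785 × 5.66)] = 1.05×10^6 / 4044 = 259.5 m³.
F/M = applied load / biomass = Q·S₀/(V·X) = 165 × 1840 / (259.5 × 2800) = 0.4178 d⁻¹.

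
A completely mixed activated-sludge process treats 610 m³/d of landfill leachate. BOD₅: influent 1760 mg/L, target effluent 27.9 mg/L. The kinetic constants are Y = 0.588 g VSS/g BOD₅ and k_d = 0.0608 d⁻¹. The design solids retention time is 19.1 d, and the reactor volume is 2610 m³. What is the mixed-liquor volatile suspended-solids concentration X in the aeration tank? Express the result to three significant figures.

X ≈ 2100 mg/L

From V·X·(1 + k_d·θ_c) = Y·Q·(S₀ − S)·θ_c: X = 0.588 × 610 × (1760 − 27.9) × 19.1 / [2610 × (1 + 0.0608 × 19.1)] = 2104 mg/L.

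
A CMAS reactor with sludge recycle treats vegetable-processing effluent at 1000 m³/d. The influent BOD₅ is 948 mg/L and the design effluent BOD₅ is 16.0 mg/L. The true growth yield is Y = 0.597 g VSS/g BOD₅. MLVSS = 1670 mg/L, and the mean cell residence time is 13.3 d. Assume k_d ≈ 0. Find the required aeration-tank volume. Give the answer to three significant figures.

V ≈ 4430 m³

With k_d = 0 the design equation reduces to V = Y Q (S₀−S) θ_c / X = 0.597 × 1000 × (948 − 16.0) × 13.3 / 1670 = 4431 m³.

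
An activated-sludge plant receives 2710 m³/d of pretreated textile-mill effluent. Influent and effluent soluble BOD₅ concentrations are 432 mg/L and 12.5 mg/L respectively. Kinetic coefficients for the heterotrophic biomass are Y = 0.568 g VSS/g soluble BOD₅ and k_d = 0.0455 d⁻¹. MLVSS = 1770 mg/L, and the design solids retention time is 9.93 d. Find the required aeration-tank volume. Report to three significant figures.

V ≈ 2500 m³

From the SRT design equation V = Y Q (S₀−S) θ_c / [X (1 + k_d θ_c)] = 0.568 × 2710 × (432 − 12.5) × 9.93 / [1770 × (1 + 0.0455 × 9.93)] = 6.41×10^6 / 2570 = 2495 m³.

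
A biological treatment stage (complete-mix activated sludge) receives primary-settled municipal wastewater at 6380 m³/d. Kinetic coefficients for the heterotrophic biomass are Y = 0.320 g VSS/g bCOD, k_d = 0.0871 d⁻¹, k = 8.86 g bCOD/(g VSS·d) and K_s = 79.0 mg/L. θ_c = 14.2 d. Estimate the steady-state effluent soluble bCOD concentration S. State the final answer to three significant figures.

S ≈ 4.65 mg/L

For a completely mixed reactor with recycle the Lawrence–McCarty relation gives S = K_s·(1 + k_d·θ_c) / [θ_c·(Y·k − k_d) − 1] = 79.0 × (1 + 0.0871 × 14.2) / [14.2 × (0.320 × 8.86 − 0.0871) − 1] = 176.7 / 38.02 = 4.647 mg/L.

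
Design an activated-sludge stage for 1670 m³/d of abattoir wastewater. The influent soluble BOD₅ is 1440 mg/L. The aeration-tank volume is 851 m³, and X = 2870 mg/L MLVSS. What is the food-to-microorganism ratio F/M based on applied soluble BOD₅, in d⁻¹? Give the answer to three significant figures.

Food-to-microorganism ratio F/M = Q S₀ / (V X) = 1670 × 1440 / (851.0 × 2870) = 0.9846 d⁻¹.

F/M ≈ 0.985 d⁻¹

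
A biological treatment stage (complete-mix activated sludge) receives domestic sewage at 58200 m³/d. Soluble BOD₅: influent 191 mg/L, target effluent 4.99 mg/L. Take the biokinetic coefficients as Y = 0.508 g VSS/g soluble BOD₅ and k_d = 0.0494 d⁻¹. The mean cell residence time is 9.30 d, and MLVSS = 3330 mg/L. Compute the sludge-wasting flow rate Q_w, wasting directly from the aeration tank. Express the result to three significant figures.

Steady-state biomass mass balance: V·X·(1 + k_d·θ_c) = Y·Q·(S₀ − S)·θ_c, so V = 0.508 × 58200 × (191 − 4.99) × 9.30 / [3330 × (1 + 0.0494 × 9.30)] = 5.11×10^7 / 4860 = 10524 m³.
For wasting at MLVSS concentration, Q_w = V/θ_c = 10524/9.30 = 1132 m³/d.

Q_w ≈ 1130 m³/d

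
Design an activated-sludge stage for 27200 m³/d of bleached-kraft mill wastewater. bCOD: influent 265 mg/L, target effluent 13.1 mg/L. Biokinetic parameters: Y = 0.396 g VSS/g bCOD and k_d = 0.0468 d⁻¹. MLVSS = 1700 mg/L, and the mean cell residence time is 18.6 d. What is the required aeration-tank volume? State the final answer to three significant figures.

V ≈ 15900 m³

Rearranging the biomass balance for a CMAS with decay, V = Y·Q·ΔS·θ_c / [X·(1+k_d θ_c)] = 0.396 × 27200 × (265 − 13.1) × 18.6 / [1700 × (1 + 0.0468 × 18.6)] = 5.05×10^7 / 3180 = 15871 m³.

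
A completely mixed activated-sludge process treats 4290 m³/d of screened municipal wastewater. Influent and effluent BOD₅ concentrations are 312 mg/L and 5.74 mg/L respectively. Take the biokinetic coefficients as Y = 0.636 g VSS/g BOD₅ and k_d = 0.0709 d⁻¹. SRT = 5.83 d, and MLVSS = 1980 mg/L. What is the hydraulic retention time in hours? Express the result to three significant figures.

τ ≈ 9.74 h

Rearranging the biomass balance for a CMAS with decay, V = Y·Q·ΔS·θ_c / [X·(1+k_d θ_c)] = 0.636 × 4290 × (312 − 5.74) × 5.83 / [1980 × (1 + 0.0709 × 5.83)] = 4.87×10^6 / 2798 = 1741 m³.
τ = V/Q = 1741/4290 = 0.4058 d, or 9.739 h.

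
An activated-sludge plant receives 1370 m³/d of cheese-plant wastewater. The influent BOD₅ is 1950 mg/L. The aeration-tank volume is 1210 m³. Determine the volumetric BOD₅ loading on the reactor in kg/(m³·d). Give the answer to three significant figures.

Applied BOD₅ load per unit volume = Q·S₀/V = (1370 × 1950/1000)/1210 = 2.208 kg BOD₅·m⁻³·d⁻¹.

L_v ≈ 2.21 kg BOD₅/(m³·d)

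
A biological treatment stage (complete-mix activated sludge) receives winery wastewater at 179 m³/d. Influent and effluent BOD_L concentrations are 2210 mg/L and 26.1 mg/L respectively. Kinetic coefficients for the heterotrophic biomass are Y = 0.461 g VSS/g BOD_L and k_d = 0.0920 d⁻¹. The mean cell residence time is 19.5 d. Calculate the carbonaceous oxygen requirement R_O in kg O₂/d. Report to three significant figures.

Y_obs = Y / (1 + k_d θ_c) = 0.461 / (1 + 0.0920 × 19.5) = 0.461 / 2.794 = 0.1650.
Substrate removed = Q·(S₀ − S) = 179 m³/d × (2210 − 26.1) g/m³ = 3.91×10^5 g/d = 390.9 kg/d.
Net sludge production P_X = 0.1650 × 390.9 = 64.50 kg VSS/d.
R_O = Q·(S₀ − S) − 1.42·P_X = 390.9 − 1.42 × 64.50 = 299.3 kg O₂/d.

R_O ≈ 299 kg O₂/d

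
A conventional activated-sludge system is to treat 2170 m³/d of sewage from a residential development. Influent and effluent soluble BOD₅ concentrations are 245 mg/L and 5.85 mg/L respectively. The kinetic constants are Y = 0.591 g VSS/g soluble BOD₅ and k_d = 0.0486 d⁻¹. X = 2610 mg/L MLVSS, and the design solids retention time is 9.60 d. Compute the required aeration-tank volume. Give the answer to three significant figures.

V ≈ 769 m³

From the SRT design equation V = Y Q (S₀−S) θ_c / [X (1 + k_d θ_c)] = 0.591 × 2170 × (245 − 5.85) × 9.60 / [2610 × (1 + 0.0486 × 9.60)] = 2.94×10^6 / 3828 = 769.2 m³.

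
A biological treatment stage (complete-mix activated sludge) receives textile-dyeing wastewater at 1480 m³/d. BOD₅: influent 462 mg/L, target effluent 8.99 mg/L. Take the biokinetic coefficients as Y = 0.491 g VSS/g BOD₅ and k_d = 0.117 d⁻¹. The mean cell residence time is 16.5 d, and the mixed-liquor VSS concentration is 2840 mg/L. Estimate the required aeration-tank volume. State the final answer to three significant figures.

Steady-state biomass mass balance: V·X·(1 + k_d·θ_c) = Y·Q·(S₀ − S)·θ_c, so V = 0.491 × 1480 × (462 − 8.99) × 16.5 / [2840 × (1 + 0.117 × 16.5)] = 5.43×10^6 / 8323 = 652.6 m³.

V ≈ 653 m³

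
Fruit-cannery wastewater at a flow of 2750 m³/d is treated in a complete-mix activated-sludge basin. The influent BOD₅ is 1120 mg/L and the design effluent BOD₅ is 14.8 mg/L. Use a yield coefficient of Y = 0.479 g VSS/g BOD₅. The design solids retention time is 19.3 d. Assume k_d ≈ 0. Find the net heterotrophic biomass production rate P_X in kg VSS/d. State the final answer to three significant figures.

P_X ≈ 1460 kg VSS/d

Since k_d ≈ 0, Y_obs = Y = 0.479 g VSS/g BOD₅.
Mass of BOD₅ removed per day: Q(S₀ − S) = 2750 × 1105 g/m³ = 3039 kg/d.
So the net sludge growth is P_X = 0.4790 × 3039 = 1456 kg VSS/d.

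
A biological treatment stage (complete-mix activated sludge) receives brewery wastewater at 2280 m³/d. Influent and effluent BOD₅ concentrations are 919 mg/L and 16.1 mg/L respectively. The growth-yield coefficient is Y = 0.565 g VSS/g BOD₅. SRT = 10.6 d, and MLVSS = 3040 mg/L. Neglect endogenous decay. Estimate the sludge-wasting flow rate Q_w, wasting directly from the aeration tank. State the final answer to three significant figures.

Q_w ≈ 383 m³/d

V·X = Y·Q·ΔS·θ_c gives V = 0.565 × 2280 × (919 − 16.1) × 10.6 / 3040 = 4056 m³.
With mixed-liquor wasting, θ_c = V/Q_w, so Q_w = V/θ_c = 4056/10.6 = 382.6 m³/d.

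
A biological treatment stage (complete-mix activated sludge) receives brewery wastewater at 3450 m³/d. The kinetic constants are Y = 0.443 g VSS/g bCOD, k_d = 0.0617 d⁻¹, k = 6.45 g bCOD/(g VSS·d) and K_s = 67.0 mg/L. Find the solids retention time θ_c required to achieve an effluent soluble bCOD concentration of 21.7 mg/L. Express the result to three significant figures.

θ_c ≈ 1.57 d

From 1/θ_c = Y·k·S/(K_s + S) − k_d: Y·k·S/(K_s+S) = 0.443 × 6.45 × 21.7 / (67.0 + 21.7) = 0.6990 d⁻¹.
Then 1/θ_c = μ − k_d = 0.6990 − 0.0617 = 0.6373 d⁻¹, giving θ_c = 1.569 d.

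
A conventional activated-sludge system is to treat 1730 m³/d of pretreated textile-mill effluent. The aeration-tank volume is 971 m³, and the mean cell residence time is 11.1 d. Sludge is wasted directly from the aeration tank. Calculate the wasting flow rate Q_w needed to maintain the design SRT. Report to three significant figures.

Wasting from the aeration tank: Q_w = V / θ_c = 971.0 / 11.1 = 87.48 m³/d.

Q_w ≈ 87.5 m³/d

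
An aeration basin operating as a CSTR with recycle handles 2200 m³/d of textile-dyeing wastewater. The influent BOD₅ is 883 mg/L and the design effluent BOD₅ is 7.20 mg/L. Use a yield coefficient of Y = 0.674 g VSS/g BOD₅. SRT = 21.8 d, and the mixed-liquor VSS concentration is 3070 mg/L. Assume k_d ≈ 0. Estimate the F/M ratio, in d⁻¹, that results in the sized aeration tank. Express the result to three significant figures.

F/M ≈ 0.0686 d⁻¹

Biomass mass balance (decay neglected): V·X = Y·Q·(S₀ − S)·θ_c, so V = 0.674 × 2200 × (883 − 7.20) × 21.8 / 3070 = 9222 m³.
Food-to-microorganism ratio F/M = Q S₀ / (V X) = 2200 × 883 / (9222 × 3070) = 0.06862 d⁻¹.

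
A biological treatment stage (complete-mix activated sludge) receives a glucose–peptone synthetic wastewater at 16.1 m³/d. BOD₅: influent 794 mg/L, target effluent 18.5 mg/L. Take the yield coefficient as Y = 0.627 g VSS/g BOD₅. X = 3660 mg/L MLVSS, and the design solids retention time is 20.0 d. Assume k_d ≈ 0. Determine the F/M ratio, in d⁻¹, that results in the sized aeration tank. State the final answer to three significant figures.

Biomass mass balance (decay neglected): V·X = Y·Q·(S₀ − S)·θ_c, so V = 0.627 × 16.1 × (794 − 18.5) × 20.0 / 3660 = 42.78 m³.
F/M = applied load / biomass = Q·S₀/(V·X) = 16.1 × 794 / (42.78 × 3660) = 0.08165 d⁻¹.

F/M ≈ 0.0816 d⁻¹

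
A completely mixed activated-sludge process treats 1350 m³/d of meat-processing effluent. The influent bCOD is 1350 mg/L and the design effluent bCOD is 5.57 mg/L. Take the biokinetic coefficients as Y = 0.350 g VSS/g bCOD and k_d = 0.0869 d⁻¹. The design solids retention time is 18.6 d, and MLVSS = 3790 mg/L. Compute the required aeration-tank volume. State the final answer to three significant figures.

Steady-state biomass mass balance: V·X·(1 + k_d·θ_c) = Y·Q·(S₀ − S)·θ_c, so V = 0.350 × 1350 × (1350 − 5.57) × 18.6 / [3790 × (1 + 0.0869 × 18.6)] = 1.18×10^7 / 9916 = 1192 m³.

V ≈ 1190 m³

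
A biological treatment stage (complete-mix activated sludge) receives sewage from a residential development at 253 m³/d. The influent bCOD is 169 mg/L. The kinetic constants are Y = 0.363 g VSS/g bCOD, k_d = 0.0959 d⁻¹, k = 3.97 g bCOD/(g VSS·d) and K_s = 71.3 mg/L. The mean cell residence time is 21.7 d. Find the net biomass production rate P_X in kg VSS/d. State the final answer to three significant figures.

P_X ≈ 4.81 kg VSS/d

For a completely mixed reactor with recycle the Lawrence–McCarty relation gives S = K_s·(1 + k_d·θ_c) / [θ_c·(Y·k − k_d) − 1] = 71.3 × (1 + 0.0959 × 21.7) / [21.7 × (0.363 × 3.97 − 0.0959) − 1] = 219.7 / 28.19 = 7.792 mg/L.
Observed yield with endogenous decay: Y_obs = Y / (1 + k_d·θ_c) = 0.363 / (1 + 0.0959 × 21.7) = 0.363 / 3.081 = 0.1178 g VSS/g bCOD.
Substrate removed = Q·(S₀ − S) = 253 m³/d × (169 − 7.79) g/m³ = 4.08×10^4 g/d = 40.79 kg/d.
So the net sludge growth is P_X = 0.1178 × 40.79 = 4.805 kg VSS/d.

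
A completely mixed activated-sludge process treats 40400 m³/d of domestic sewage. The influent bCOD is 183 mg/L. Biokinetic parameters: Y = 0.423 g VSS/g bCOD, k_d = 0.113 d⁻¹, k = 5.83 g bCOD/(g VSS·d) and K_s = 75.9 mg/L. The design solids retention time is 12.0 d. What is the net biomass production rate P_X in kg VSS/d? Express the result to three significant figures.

P_X ≈ 1280 kg VSS/d

From the Monod/SRT balance for a CMAS, S = K_s·(1+k_d θ_c)/[θ_c·(Y k − k_d) − 1] = 75.9 × (1 + 0.113 × 12.0) / [12.0 × (0.423 × 5.83 − 0.113) − 1] = 178.8 / 27.24 = 6.565 mg/L.
The observed yield is Y_obs = Y/(1 + k_d·θ_c) = 0.423 / (1 + 0.113 × 12.0) = 0.423 / 2.356 = 0.1795 g VSS per g bCOD removed.
Substrate removed = Q·(S₀ − S) = 40400 m³/d × (183 − 6.57) g/m³ = 7.13×10^6 g/d = 7128 kg/d.
Biomass produced: P_X = Y_obs·Q·ΔS = 0.1795 × 7128 ≈ 1280 kg VSS/d.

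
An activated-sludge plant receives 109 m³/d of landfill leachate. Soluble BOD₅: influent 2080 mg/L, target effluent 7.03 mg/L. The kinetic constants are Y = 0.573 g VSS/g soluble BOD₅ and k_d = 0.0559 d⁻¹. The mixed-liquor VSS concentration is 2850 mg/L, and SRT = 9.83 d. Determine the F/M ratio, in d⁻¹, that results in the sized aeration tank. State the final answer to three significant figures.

From the SRT design equation V = Y Q (S₀−S) θ_c / [X (1 + k_d θ_c)] = 0.573 × 109 × (2080 − 7.03) × 9.83 / [2850 × (1 + 0.0559 × 9.83)] = 1.27×10^6 / 4416 = 288.2 m³.
F/M = Q·S₀ / (V·X) = 109 × 2080 / (288.2 × 2850) = 0.2760 g soluble BOD₅·(g VSS·d)⁻¹.

F/M ≈ 0.276 d⁻¹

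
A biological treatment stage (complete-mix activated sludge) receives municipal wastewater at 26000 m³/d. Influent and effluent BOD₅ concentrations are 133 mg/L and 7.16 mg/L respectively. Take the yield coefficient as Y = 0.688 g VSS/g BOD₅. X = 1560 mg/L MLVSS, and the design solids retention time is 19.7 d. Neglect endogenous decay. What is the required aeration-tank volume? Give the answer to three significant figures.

V·X = Y·Q·ΔS·θ_c gives V = 0.688 × 26000 × (133 − 7.16) × 19.7 / 1560 = 28426 m³.

V ≈ 28400 m³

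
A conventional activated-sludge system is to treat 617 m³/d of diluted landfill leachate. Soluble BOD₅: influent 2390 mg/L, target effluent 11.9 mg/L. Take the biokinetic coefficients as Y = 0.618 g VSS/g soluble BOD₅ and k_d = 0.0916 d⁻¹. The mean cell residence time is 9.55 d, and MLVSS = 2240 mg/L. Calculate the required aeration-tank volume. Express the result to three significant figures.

V ≈ 2060 m³

Steady-state biomass mass balance: V·X·(1 + k_d·θ_c) = Y·Q·(S₀ − S)·θ_c, so V = 0.618 × 617 × (2390 − 11.9) × 9.55 / [2240 × (1 + 0.0916 × 9.55)] = 8.66×10^6 / 4200 = 2062 m³.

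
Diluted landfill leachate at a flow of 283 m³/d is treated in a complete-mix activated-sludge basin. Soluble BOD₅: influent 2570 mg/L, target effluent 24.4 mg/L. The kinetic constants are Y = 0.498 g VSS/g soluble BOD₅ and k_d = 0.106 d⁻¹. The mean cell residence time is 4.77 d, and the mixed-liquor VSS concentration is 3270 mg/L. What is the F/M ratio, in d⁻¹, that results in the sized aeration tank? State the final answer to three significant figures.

From the SRT design equation V = Y Q (S₀−S) θ_c / [X (1 + k_d θ_c)] = 0.498 × 283 × (2570 − 24.4) × 4.77 / [3270 × (1 + 0.106 × 4.77)] = 1.71×10^6 / 4923 = 347.6 m³.
Food-to-microorganism ratio F/M = Q S₀ / (V X) = 283 × 2570 / (347.6 × 3270) = 0.6399 d⁻¹.

F/M ≈ 0.640 d⁻¹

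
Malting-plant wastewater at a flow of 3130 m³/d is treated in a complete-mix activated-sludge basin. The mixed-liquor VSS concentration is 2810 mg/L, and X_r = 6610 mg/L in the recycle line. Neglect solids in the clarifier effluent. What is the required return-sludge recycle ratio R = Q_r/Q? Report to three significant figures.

Solids balance on the clarifier gives (1+R)X = R·X_r, so R = X/(X_r − X) = 2810 / (6610 − 2810) = 0.7395.

R ≈ 0.739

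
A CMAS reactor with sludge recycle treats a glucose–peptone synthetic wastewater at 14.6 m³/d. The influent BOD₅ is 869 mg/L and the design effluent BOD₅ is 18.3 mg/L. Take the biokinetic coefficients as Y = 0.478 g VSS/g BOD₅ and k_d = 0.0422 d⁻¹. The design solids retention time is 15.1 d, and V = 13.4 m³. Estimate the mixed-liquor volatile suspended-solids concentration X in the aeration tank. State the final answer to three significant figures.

X ≈ 4090 mg/L

X = Y·Q·ΔS·θ_c / [V·(1 + k_d θ_c)] = 0.478 × 14.6 × (869 − 18.3) × 15.1 / [13.4 × (1 + 0.0422 × 15.1)] = 4086 mg/L.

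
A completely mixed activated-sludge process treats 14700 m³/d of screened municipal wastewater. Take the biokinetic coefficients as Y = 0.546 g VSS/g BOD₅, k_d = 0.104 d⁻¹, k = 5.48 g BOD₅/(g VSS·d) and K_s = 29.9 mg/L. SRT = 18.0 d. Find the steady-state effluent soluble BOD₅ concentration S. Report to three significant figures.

S ≈ 1.68 mg/L

From the Monod/SRT balance for a CMAS, S = K_s·(1+k_d θ_c)/[θ_c·(Y k − k_d) − 1] = 29.9 × (1 + 0.104 × 18.0) / [18.0 × (0.546 × 5.48 − 0.104) − 1] = 85.87 / 50.99 = 1.684 mg/L.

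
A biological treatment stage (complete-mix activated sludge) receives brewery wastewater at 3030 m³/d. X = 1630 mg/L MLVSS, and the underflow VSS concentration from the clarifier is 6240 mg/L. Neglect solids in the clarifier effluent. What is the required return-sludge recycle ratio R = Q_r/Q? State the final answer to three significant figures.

R ≈ 0.354

Solids balance on the clarifier gives (1+R)X = R·X_r, so R = X/(X_r − X) = 1630 / (6240 − 1630) = 0.3536.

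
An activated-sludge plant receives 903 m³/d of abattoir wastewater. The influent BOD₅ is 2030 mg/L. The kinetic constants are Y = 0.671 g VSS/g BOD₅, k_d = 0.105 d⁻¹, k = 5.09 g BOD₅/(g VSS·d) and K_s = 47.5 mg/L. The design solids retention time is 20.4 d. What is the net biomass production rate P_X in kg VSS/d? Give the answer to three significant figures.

P_X ≈ 391 kg VSS/d

From the Monod/SRT balance for a CMAS, S = K_s·(1+k_d θ_c)/[θ_c·(Y k − k_d) − 1] = 47.5 × (1 + 0.105 × 20.4) / [20.4 × (0.671 × 5.09 − 0.105) − 1] = 149.2 / 66.53 = 2.243 mg/L.
Observed yield with endogenous decay: Y_obs = Y / (1 + k_d·θ_c) = 0.671 / (1 + 0.105 × 20.4) = 0.671 / 3.142 = 0.2136 g VSS/g BOD₅.
Q·(S₀ − S) = 903 × (2030 − 2.24) × 10⁻³ = 1831 kg/d removed.
Biomass produced: P_X = Y_obs·Q·ΔS = 0.2136 × 1831 ≈ 391.0 kg VSS/d.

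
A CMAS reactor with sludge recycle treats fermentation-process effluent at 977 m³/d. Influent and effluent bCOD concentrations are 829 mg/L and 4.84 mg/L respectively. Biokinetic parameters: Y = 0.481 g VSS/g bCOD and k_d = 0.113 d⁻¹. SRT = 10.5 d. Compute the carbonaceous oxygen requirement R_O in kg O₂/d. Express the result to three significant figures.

Y_obs = Y / (1 + k_d θ_c) = 0.481 / (1 + 0.113 × 10.5) = 0.481 / 2.187 = 0.2200.
Mass of bCOD removed per day: Q(S₀ − S) = 977 × 824.2 g/m³ = 805.2 kg/d.
Net sludge production P_X = 0.2200 × 805.2 = 177.1 kg VSS/d.
Carbonaceous O₂ demand = substrate oxidised − cell-mass equivalent = 805.2 − 1.42 × 177.1 = 553.7 kg O₂/d.

R_O ≈ 554 kg O₂/d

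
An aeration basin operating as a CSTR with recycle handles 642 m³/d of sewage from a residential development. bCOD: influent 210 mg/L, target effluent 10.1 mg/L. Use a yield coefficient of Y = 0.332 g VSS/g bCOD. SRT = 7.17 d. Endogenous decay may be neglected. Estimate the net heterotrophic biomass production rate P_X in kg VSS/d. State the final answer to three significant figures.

P_X ≈ 42.6 kg VSS/d

No decay correction is needed, so Y_obs = Y = 0.332.
ΔS = 210 − 10.1 = 199.9 mg/L, so the substrate removal rate is 642 × 199.9/1000 = 128.3 kg bCOD/d.
So the net sludge growth is P_X = 0.3320 × 128.3 = 42.61 kg VSS/d.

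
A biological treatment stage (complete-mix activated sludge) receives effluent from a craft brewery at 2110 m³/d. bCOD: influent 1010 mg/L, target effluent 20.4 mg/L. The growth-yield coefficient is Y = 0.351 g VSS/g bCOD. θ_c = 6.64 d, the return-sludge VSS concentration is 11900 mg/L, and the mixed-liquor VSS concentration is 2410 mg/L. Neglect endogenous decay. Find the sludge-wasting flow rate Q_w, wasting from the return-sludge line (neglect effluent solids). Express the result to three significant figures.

V·X = Y·Q·ΔS·θ_c gives V = 0.351 × 2110 × (1010 − 20.4) × 6.64 / 2410 = 2019 m³.
Q_w = (V·X)/(θ_c X_r) = 2019 × 2410 / (6.64 × 11900) = 61.59 m³/d.

Q_w ≈ 61.6 m³/d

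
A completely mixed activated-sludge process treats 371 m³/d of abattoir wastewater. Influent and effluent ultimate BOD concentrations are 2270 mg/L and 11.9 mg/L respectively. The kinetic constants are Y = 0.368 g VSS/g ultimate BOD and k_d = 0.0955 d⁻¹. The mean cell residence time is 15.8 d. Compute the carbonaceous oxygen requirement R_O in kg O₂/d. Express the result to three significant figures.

R_O ≈ 663 kg O₂/d

The observed yield is Y_obs = Y/(1 + k_d·θ_c) = 0.368 / (1 + 0.0955 × 15.8) = 0.368 / 2.509 = 0.1467 g VSS per g ultimate BOD removed.
ΔS = 2270 − 11.9 = 2258 mg/L, so the substrate removal rate is 371 × 2258/1000 = 837.8 kg ultimate BOD/d.
P_X = Y_obs·Q·(S₀ − S) = 0.1467 × 837.8 = 122.9 kg VSS/d.
Carbonaceous O₂ demand = substrate oxidised − cell-mass equivalent = 837.8 − 1.42 × 122.9 = 663.3 kg O₂/d.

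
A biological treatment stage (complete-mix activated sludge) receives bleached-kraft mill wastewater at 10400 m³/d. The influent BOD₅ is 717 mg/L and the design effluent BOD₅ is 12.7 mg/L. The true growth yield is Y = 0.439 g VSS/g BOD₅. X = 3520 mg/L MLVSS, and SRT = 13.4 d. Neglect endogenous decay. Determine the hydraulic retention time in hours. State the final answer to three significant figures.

V·X = Y·Q·ΔS·θ_c gives V = 0.439 × 10400 × (717 − 12.7) × 13.4 / 3520 = 12241 m³.
HRT = V/Q = 12241 m³ / 10400 m³·d⁻¹ = 1.177 d × 24 = 28.25 h.

τ ≈ 28.2 h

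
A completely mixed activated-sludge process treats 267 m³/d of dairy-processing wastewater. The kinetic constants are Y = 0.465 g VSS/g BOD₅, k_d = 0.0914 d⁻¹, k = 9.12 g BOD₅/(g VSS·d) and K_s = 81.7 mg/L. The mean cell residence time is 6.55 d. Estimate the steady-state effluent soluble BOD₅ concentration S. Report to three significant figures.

For a completely mixed reactor with recycle the Lawrence–McCarty relation gives S = K_s·(1 + k_d·θ_c) / [θ_c·(Y·k − k_d) − 1] = 81.7 × (1 + 0.0914 × 6.55) / [6.55 × (0.465 × 9.12 − 0.0914) − 1] = 130.6 / 26.18 = 4.989 mg/L.

S ≈ 4.99 mg/L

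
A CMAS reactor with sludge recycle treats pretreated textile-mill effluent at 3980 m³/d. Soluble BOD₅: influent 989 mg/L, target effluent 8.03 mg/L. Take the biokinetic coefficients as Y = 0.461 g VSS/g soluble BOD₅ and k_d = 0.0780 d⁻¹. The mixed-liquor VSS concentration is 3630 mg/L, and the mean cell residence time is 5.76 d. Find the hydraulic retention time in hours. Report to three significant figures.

τ ≈ 11.9 h

Steady-state biomass mass balance: V·X·(1 + k_d·θ_c) = Y·Q·(S₀ − S)·θ_c, so V = 0.461 × 3980 × (989 − 8.03) × 5.76 / [3630 × (1 + 0.0780 × 5.76)] = 1.04×10^7 / 5261 = 1971 m³.
HRT = V/Q = 1971 m³ / 3980 m³·d⁻¹ = 0.4951 d × 24 = 11.88 h.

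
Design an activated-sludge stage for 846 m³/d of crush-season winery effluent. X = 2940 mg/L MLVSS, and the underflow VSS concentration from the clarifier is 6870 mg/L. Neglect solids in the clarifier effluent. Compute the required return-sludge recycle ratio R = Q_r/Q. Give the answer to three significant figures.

Mass balance around the secondary clarifier (neglecting effluent solids): R = X / (X_r − X) = 2940 / (6870 − 2940) = 0.7481.

R ≈ 0.748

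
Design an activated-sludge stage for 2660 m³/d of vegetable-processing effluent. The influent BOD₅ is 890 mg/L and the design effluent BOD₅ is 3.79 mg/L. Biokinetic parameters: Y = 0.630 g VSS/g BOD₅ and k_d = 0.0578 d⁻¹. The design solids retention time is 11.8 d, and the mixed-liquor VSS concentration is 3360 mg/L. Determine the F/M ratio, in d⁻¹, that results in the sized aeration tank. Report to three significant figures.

F/M ≈ 0.227 d⁻¹

Steady-state biomass mass balance: V·X·(1 + k_d·θ_c) = Y·Q·(S₀ − S)·θ_c, so V = 0.630 × 2660 × (890 − 3.79) × 11.8 / [3360 × (1 + 0.0578 × 11.8)] = 1.75×10^7 / 5652 = 3101 m³.
F/M = applied load / biomass = Q·S₀/(V·X) = 2660 × 890 / (3101 × 3360) = 0.2272 d⁻¹.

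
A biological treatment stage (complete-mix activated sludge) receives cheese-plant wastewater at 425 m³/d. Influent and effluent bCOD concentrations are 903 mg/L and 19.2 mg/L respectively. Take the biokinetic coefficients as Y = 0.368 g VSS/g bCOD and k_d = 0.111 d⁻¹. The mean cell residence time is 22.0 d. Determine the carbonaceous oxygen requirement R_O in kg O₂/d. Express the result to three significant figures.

The observed yield is Y_obs = Y/(1 + k_d·θ_c) = 0.368 / (1 + 0.111 × 22.0) = 0.368 / 3.442 = 0.1069 g VSS per g bCOD removed.
ΔS = 903 − 19.2 = 883.8 mg/L, so the substrate removal rate is 425 × 883.8/1000 = 375.6 kg bCOD/d.
Net sludge production P_X = 0.1069 × 375.6 = 40.16 kg VSS/d.
R_O = Q·ΔS − 1.42 P_X = 375.6 − 57.03 = 318.6 kg O₂/d.

R_O ≈ 319 kg O₂/d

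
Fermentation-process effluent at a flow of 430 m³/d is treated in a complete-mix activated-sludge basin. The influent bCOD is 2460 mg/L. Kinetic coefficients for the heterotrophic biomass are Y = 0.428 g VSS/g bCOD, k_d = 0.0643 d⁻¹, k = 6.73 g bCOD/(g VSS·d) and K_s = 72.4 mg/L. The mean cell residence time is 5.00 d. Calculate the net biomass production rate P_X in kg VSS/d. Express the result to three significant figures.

From the Monod/SRT balance for a CMAS, S = K_s·(1+k_d θ_c)/[θ_c·(Y k − k_d) − 1] = 72.4 × (1 + 0.0643 × 5.00) / [5.00 × (0.428 × 6.73 − 0.0643) − 1] = 95.68 / 13.08 = 7.314 mg/L.
Observed yield with endogenous decay: Y_obs = Y / (1 + k_d·θ_c) = 0.428 / (1 + 0.0643 × 5.00) = 0.428 / 1.321 = 0.3239 g VSS/g bCOD.
Substrate removed = Q·(S₀ − S) = 430 m³/d × (2460 − 7.31) g/m³ = 1.05×10^6 g/d = 1055 kg/d.
P_X = Y_obs · Q(S₀ − S) = 0.3239 × 1055 = 341.6 kg VSS/d.

P_X ≈ 342 kg VSS/d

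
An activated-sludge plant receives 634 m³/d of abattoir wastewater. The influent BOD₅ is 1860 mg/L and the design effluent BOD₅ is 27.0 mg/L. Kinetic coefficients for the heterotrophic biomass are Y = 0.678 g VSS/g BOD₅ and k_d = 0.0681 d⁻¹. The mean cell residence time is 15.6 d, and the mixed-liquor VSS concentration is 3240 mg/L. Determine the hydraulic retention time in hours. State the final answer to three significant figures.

τ ≈ 69.6 h

Steady-state biomass mass balance: V·X·(1 + k_d·θ_c) = Y·Q·(S₀ − S)·θ_c, so V = 0.678 × 634 × (1860 − 27.0) × 15.6 / [3240 × (1 + 0.0681 × 15.6)] = 1.23×10^7 / 6682 = 1839 m³.
τ = V/Q = 1839/634 = 2.901 d, or 69.63 h.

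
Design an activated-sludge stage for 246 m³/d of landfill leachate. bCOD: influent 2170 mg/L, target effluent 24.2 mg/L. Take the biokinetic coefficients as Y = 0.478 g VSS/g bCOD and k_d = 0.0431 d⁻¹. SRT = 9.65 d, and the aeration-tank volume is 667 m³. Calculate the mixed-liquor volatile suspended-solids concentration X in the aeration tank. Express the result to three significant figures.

X ≈ 2580 mg/L

Solving the biomass balance for X: X = Y Q (S₀−S) θ_c / [V (1+k_d θ_c)] = 0.478 × 246 × (2170 − 24.2) × 9.65 / [667 × (1 + 0.0431 × 9.65)] = 2578 mg/L.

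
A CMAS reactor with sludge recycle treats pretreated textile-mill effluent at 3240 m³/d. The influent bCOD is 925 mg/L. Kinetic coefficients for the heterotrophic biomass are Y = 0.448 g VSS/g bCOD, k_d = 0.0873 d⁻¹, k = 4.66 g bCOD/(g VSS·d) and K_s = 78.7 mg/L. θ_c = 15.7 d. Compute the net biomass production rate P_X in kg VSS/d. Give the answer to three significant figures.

P_X ≈ 563 kg VSS/d

Effluent substrate depends only on kinetics and SRT: S = K_s(1 + k_d θ_c) / [θ_c(Yk − k_d) − 1] = 78.7 × (1 + 0.0873 × 15.7) / [15.7 × (0.448 × 4.66 − 0.0873) − 1] = 186.6 / 30.41 = 6.136 mg/L.
Observed yield with endogenous decay: Y_obs = Y / (1 + k_d·θ_c) = 0.448 / (1 + 0.0873 × 15.7) = 0.448 / 2.371 = 0.1890 g VSS/g bCOD.
ΔS = 925 − 6.14 = 918.9 mg/L, so the substrate removal rate is 3240 × 918.9/1000 = 2977 kg bCOD/d.
P_X = Y_obs · Q(S₀ − S) = 0.1890 × 2977 = 562.6 kg VSS/d.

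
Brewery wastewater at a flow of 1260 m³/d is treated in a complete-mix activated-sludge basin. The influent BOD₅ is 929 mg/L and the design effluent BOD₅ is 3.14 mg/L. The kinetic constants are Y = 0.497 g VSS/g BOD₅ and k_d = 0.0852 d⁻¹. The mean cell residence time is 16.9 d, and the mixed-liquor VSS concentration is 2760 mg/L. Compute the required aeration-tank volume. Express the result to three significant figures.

From the SRT design equation V = Y Q (S₀−S) θ_c / [X (1 + k_d θ_c)] = 0.497 × 1260 × (929 − 3.14) × 16.9 / [2760 × (1 + 0.0852 × 16.9)] = 9.8×10^6 / 6734 = 1455 m³.

V ≈ 1460 m³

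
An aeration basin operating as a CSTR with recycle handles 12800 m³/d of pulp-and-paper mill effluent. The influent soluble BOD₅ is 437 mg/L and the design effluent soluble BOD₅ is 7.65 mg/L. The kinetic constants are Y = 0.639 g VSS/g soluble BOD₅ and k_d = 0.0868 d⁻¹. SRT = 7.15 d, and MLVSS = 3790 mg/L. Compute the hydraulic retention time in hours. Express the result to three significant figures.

τ ≈ 7.66 h

From the SRT design equation V = Y Q (S₀−S) θ_c / [X (1 + k_d θ_c)] = 0.639 × 12800 × (437 − 7.65) × 7.15 / [3790 × (1 + 0.0868 × 7.15)] = 2.51×10^7 / 6142 = 4088 m³.
Hydraulic retention time τ = V/Q = 4088 / 12800 = 0.3194 d = 7.665 h.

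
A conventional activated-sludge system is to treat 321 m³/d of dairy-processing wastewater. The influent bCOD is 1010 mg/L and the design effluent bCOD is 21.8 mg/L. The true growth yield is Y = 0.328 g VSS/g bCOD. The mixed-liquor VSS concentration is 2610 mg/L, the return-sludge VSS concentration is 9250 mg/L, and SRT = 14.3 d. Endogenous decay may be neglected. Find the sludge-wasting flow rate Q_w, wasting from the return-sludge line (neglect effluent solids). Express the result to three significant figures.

V·X = Y·Q·ΔS·θ_c gives V = 0.328 × 321 × (1010 − 21.8) × 14.3 / 2610 = 570.1 m³.
Q_w = (V·X)/(θ_c X_r) = 570.1 × 2610 / (14.3 × 9250) = 11.25 m³/d.

Q_w ≈ 11.2 m³/d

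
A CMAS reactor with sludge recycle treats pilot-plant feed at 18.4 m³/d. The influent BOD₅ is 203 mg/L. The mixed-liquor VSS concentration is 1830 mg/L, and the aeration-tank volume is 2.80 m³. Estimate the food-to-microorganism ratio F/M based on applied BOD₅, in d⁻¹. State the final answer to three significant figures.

F/M ≈ 0.729 d⁻¹

F/M = applied load / biomass = Q·S₀/(V·X) = 18.4 × 203 / (2.800 × 1830) = 0.7290 d⁻¹.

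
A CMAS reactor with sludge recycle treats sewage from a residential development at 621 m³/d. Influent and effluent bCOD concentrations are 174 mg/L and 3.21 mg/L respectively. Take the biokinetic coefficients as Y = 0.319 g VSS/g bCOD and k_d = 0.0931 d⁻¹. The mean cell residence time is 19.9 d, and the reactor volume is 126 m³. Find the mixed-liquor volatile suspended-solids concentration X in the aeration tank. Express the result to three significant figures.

From V·X·(1 + k_d·θ_c) = Y·Q·(S₀ − S)·θ_c: X = 0.319 × 621 × (174 − 3.21) × 19.9 / [126 × (1 + 0.0931 × 19.9)] = 1873 mg/L.

X ≈ 1870 mg/L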